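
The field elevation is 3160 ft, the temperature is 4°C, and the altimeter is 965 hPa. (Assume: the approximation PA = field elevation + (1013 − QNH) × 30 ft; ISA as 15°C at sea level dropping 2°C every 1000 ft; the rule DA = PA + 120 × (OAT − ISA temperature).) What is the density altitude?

Pressure altitude = 3160 + (1013 − 965) × 30 = 3160 + (+1440) = 4600 ft.
ISA temperature at 4600 ft = 15 − 2 × (4600/1000) = 5.8°C.
ISA deviation = 4 − 5.8 = -1.8°C.
Density altitude = 4600 + 120 × (-1.8) = 4384 ft.

4384 ft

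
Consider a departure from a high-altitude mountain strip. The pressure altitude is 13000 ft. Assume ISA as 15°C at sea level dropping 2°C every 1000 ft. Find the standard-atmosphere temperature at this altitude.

-11°C

ISA temperature = 15 − 2 × (13000/1000) = 15 − 26 = -11°C.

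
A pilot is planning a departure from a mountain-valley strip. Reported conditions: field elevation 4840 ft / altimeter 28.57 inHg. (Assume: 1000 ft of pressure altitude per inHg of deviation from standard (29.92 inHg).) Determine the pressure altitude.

Pressure correction = (29.92 − 28.57) × 1000 = +1350 ft.
Pressure altitude = 4840 + (+1350) = 6190 ft.

6190 ft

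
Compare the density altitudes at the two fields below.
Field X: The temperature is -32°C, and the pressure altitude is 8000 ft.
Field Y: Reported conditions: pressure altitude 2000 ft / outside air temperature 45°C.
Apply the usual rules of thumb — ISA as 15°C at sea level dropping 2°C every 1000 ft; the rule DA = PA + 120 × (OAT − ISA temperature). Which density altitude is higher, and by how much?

Field X: ISA temp = -1°C, deviation -31°C, DA = 8000 + 120 × (-31) = 4280 ft.
Field Y: ISA temp = 11°C, deviation +34°C, DA = 2000 + 120 × 34 = 6080 ft.
Field Y is higher by 6080 − 4280 = 1800 ft.

Field Y by 1800 ft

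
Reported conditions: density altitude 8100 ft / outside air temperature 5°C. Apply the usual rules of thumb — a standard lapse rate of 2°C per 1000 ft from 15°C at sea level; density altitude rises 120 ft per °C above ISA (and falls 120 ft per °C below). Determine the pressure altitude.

7500 ft

DA = PA + 120 × (OAT − (15 − 2·PA/1000)) = PA + 120·OAT − 1800 + 0.24·PA = 1.24·PA + 120·OAT − 1800.
So 1.24·PA = 8100 − 120 × 5 + 1800 = 9300.
PA = 9300 / 1.24 = 7500 ft.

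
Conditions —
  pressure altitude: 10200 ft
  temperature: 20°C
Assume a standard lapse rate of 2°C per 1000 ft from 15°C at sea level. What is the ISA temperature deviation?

ISA temperature at 10200 ft = 15 − 2 × (10200/1000) = -5.4°C.
Deviation = OAT − ISA = 20 − (-5.4) = +25.4°C.

ISA+25.4°C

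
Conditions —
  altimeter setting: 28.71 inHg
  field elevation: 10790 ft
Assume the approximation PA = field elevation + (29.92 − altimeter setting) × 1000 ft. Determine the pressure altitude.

Pressure correction = (29.92 − 28.71) × 1000 = +1210 ft.
Pressure altitude = 10790 + (+1210) = 12000 ft.

12000 ft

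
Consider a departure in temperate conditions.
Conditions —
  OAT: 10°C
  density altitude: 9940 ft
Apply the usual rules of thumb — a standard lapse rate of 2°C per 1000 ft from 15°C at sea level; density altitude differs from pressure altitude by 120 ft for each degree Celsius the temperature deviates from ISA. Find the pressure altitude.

8500 ft

DA = PA + 120 × (OAT − (15 − 2·PA/1000)) = PA + 120·OAT − 1800 + 0.24·PA = 1.24·PA + 120·OAT − 1800.
So 1.24·PA = 9940 − 120 × 10 + 1800 = 10540.
PA = 10540 / 1.24 = 8500 ft.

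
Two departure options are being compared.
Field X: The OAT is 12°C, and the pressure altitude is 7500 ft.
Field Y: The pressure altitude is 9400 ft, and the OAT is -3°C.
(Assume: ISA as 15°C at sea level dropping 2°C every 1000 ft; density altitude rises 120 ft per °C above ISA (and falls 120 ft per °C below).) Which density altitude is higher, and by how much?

Field X: ISA temp = 0°C, deviation +12°C, DA = 7500 + 120 × 12 = 8940 ft.
Field Y: ISA temp = -3.8°C, deviation +0.8°C, DA = 9400 + 120 × 0.8 = 9496 ft.
Field Y is higher by 9496 − 8940 = 556 ft.

Field Y by 556 ft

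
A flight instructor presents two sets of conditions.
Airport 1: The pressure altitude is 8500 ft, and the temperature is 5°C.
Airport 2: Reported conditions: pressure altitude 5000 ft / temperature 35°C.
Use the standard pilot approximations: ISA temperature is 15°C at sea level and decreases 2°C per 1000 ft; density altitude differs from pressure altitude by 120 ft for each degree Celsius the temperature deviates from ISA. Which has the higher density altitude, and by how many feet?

Airport 1: ISA temp = -2°C, deviation +7°C, DA = 8500 + 120 × 7 = 9340 ft.
Airport 2: ISA temp = 5°C, deviation +30°C, DA = 5000 + 120 × 30 = 8600 ft.
Airport 1 is higher by 9340 − 8600 = 740 ft.

Airport 1 by 740 ft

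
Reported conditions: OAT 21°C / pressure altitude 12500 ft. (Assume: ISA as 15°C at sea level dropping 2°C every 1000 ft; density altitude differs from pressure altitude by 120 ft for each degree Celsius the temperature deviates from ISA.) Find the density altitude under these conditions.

ISA temperature at 12500 ft = 15 − 2 × (12500/1000) = -10°C.
ISA deviation = 21 − (-10) = +31°C.
Density altitude = 12500 + 120 × (31) = 12500 + (+3720) = 16220 ft.

16220 ft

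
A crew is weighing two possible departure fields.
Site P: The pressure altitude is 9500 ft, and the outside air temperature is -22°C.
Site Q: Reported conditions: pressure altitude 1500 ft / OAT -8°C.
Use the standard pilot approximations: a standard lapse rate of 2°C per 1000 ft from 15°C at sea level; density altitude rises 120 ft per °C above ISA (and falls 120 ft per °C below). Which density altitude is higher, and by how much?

Site P by 8240 ft

Site P: ISA temp = -4°C, deviation -18°C, DA = 9500 + 120 × (-18) = 7340 ft.
Site Q: ISA temp = 12°C, deviation -20°C, DA = 1500 + 120 × (-20) = -900 ft.
Site P is higher by 7340 − (-900) = 8240 ft.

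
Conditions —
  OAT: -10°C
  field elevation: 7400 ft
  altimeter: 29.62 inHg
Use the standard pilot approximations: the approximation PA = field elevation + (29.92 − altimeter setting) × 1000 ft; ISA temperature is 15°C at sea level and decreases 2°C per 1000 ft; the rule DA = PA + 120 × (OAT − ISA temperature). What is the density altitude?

6548 ft

Pressure altitude = 7400 + (29.92 − 29.62) × 1000 = 7400 + (+300) = 7700 ft.
ISA temperature at 7700 ft = 15 − 2 × (7700/1000) = -0.4°C.
ISA deviation = -10 − (-0.4) = -9.6°C.
Density altitude = 7700 + 120 × (-9.6) = 6548 ft.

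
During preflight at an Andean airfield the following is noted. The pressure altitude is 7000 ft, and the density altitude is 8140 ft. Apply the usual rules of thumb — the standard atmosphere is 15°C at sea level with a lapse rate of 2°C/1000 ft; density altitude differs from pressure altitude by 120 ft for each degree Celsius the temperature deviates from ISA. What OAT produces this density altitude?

10.5°C

Density altitude − pressure altitude = 8140 − 7000 = +1140 ft.
At 120 ft/°C that is an ISA deviation of 1140/120 = +9.5°C.
ISA temperature at 7000 ft = 15 − 2 × (7000/1000) = 1°C.
OAT = ISA + deviation = 1 + (+9.5) = 10.5°C.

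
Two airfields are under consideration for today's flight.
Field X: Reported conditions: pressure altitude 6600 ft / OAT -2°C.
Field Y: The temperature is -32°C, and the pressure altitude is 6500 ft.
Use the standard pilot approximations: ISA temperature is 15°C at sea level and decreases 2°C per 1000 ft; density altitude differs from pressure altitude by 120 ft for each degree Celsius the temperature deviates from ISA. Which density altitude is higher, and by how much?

Field X by 3724 ft

Field X: ISA temp = 1.8°C, deviation -3.8°C, DA = 6600 + 120 × (-3.8) = 6144 ft.
Field Y: ISA temp = 2°C, deviation -34°C, DA = 6500 + 120 × (-34) = 2420 ft.
Field X is higher by 6144 − 2420 = 3724 ft.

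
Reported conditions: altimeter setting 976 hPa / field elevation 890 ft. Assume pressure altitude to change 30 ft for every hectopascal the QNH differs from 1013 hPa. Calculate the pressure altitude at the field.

Pressure correction = (1013 − 976) × 30 = +1110 ft.
Pressure altitude = 890 + (+1110) = 2000 ft.

2000 ft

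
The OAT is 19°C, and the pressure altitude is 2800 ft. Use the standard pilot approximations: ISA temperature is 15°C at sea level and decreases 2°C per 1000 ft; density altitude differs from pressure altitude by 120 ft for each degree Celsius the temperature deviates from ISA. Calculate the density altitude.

ISA temperature at 2800 ft = 15 − 2 × (2800/1000) = 9.4°C.
ISA deviation = 19 − 9.4 = +9.6°C.
Density altitude = 2800 + 120 × (9.6) = 2800 + (+1152) = 3952 ft.

3952 ft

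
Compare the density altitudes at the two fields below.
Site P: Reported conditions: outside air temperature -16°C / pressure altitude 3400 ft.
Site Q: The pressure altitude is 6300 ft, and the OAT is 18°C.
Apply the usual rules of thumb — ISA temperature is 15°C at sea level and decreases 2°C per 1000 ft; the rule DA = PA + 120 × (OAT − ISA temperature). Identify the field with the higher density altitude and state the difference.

Site Q by 7676 ft

Site P: ISA temp = 8.2°C, deviation -24.2°C, DA = 3400 + 120 × (-24.2) = 496 ft.
Site Q: ISA temp = 2.4°C, deviation +15.6°C, DA = 6300 + 120 × 15.6 = 8172 ft.
Site Q is higher by 8172 − 496 = 7676 ft.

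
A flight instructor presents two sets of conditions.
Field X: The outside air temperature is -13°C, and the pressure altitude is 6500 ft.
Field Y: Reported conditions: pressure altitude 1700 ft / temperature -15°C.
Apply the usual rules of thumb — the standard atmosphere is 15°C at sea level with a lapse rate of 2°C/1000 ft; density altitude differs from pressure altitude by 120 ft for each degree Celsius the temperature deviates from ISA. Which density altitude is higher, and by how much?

Field X by 6192 ft

Field X: ISA temp = 2°C, deviation -15°C, DA = 6500 + 120 × (-15) = 4700 ft.
Field Y: ISA temp = 11.6°C, deviation -26.6°C, DA = 1700 + 120 × (-26.6) = -1492 ft.
Field X is higher by 4700 − (-1492) = 6192 ft.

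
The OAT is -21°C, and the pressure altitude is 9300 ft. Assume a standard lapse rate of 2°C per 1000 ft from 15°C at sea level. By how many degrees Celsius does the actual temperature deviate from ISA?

ISA temperature at 9300 ft = 15 − 2 × (9300/1000) = -3.6°C.
Deviation = OAT − ISA = -21 − (-3.6) = -17.4°C.

ISA-17.4°C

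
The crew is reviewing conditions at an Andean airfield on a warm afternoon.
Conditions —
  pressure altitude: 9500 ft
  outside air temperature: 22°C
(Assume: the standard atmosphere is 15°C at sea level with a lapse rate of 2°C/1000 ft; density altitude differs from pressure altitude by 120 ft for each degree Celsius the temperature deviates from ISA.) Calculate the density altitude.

12620 ft

ISA temperature at 9500 ft = 15 − 2 × (9500/1000) = -4°C.
ISA deviation = 22 − (-4) = +26°C.
Density altitude = 9500 + 120 × (26) = 9500 + (+3120) = 12620 ft.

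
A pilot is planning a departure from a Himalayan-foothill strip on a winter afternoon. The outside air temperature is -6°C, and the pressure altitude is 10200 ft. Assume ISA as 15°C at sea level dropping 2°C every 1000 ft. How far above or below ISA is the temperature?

ISA temperature at 10200 ft = 15 − 2 × (10200/1000) = -5.4°C.
Deviation = OAT − ISA = -6 − (-5.4) = -0.6°C.

ISA-0.6°C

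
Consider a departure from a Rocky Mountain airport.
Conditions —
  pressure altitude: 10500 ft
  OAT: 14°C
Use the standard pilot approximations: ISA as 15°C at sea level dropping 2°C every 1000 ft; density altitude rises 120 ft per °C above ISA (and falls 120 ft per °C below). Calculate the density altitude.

ISA temperature at 10500 ft = 15 − 2 × (10500/1000) = -6°C.
ISA deviation = 14 − (-6) = +20°C.
Density altitude = 10500 + 120 × (20) = 10500 + (+2400) = 12900 ft.

12900 ft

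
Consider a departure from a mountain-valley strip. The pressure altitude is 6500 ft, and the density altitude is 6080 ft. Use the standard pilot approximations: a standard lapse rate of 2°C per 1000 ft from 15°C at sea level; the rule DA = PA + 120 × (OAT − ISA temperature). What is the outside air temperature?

Density altitude − pressure altitude = 6080 − 6500 = -420 ft.
At 120 ft/°C that is an ISA deviation of -420/120 = -3.5°C.
ISA temperature at 6500 ft = 15 − 2 × (6500/1000) = 2°C.
OAT = ISA + deviation = 2 + (-3.5) = -1.5°C.

-1.5°C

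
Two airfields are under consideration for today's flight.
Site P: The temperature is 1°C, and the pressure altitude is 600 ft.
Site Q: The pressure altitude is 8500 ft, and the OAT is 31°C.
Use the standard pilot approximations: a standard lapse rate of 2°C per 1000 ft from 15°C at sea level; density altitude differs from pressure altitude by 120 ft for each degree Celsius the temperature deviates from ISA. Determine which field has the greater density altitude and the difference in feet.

Site P: ISA temp = 13.8°C, deviation -12.8°C, DA = 600 + 120 × (-12.8) = -936 ft.
Site Q: ISA temp = -2°C, deviation +33°C, DA = 8500 + 120 × 33 = 12460 ft.
Site Q is higher by 12460 − (-936) = 13396 ft.

Site Q by 13396 ft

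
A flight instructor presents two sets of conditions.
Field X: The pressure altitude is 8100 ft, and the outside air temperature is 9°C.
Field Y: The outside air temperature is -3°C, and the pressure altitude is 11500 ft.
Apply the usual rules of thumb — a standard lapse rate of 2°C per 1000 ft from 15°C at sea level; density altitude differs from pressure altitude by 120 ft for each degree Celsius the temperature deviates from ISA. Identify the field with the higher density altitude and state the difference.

Field X: ISA temp = -1.2°C, deviation +10.2°C, DA = 8100 + 120 × 10.2 = 9324 ft.
Field Y: ISA temp = -8°C, deviation +5°C, DA = 11500 + 120 × 5 = 12100 ft.
Field Y is higher by 12100 − 9324 = 2776 ft.

Field Y by 2776 ft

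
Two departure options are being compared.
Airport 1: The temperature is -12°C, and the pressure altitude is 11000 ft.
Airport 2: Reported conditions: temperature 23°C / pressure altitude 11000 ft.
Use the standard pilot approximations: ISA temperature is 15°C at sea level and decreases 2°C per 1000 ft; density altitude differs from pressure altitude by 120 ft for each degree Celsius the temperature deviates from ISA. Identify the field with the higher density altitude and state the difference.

Airport 2 by 4200 ft

Airport 1: ISA temp = -7°C, deviation -5°C, DA = 11000 + 120 × (-5) = 10400 ft.
Airport 2: ISA temp = -7°C, deviation +30°C, DA = 11000 + 120 × 30 = 14600 ft.
Airport 2 is higher by 14600 − 10400 = 4200 ft.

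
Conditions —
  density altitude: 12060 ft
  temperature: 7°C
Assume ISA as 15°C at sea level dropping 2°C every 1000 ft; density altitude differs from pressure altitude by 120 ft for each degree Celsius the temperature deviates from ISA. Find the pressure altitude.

DA = PA + 120 × (OAT − (15 − 2·PA/1000)) = PA + 120·OAT − 1800 + 0.24·PA = 1.24·PA + 120·OAT − 1800.
So 1.24·PA = 12060 − 120 × 7 + 1800 = 13020.
PA = 13020 / 1.24 = 10500 ft.

10500 ft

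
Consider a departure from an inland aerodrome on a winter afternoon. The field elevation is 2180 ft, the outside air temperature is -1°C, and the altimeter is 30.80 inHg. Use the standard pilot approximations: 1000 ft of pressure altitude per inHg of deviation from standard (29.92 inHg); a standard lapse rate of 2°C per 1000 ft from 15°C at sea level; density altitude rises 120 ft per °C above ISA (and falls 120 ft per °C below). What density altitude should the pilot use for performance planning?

-308 ft

Pressure altitude = 2180 + (29.92 − 30.80) × 1000 = 2180 + (-880) = 1300 ft.
ISA temperature at 1300 ft = 15 − 2 × (1300/1000) = 12.4°C.
ISA deviation = -1 − 12.4 = -13.4°C.
Density altitude = 1300 + 120 × (-13.4) = -308 ft.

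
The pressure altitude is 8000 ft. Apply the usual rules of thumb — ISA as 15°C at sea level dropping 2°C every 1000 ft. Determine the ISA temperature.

-1°C

ISA temperature = 15 − 2 × (8000/1000) = 15 − 16 = -1°C.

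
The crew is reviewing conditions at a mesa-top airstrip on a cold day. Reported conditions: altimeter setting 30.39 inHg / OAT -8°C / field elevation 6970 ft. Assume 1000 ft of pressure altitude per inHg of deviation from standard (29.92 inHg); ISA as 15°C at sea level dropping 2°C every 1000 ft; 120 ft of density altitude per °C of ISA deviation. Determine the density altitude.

5300 ft

Pressure altitude = 6970 + (29.92 − 30.39) × 1000 = 6970 + (-470) = 6500 ft.
ISA temperature at 6500 ft = 15 − 2 × (6500/1000) = 2°C.
ISA deviation = -8 − 2 = -10°C.
Density altitude = 6500 + 120 × (-10) = 5300 ft.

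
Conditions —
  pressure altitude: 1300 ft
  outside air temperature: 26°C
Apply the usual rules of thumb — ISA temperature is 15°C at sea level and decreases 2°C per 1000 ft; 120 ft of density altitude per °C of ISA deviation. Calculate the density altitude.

2932 ft

ISA temperature at 1300 ft = 15 − 2 × (1300/1000) = 12.4°C.
ISA deviation = 26 − 12.4 = +13.6°C.
Density altitude = 1300 + 120 × (13.6) = 1300 + (+1632) = 2932 ft.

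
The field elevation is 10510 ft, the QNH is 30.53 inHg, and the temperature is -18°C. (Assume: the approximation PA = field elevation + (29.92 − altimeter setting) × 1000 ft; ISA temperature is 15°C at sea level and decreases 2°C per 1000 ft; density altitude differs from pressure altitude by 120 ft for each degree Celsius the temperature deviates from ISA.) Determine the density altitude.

Pressure altitude = 10510 + (29.92 − 30.53) × 1000 = 10510 + (-610) = 9900 ft.
ISA temperature at 9900 ft = 15 − 2 × (9900/1000) = -4.8°C.
ISA deviation = -18 − (-4.8) = -13.2°C.
Density altitude = 9900 + 120 × (-13.2) = 8316 ft.

8316 ft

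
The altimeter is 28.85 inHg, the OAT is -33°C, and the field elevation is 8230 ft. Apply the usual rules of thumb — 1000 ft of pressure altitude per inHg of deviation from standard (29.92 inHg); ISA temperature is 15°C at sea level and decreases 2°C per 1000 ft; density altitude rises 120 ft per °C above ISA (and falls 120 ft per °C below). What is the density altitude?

5772 ft

Pressure altitude = 8230 + (29.92 − 28.85) × 1000 = 8230 + (+1070) = 9300 ft.
ISA temperature at 9300 ft = 15 − 2 × (9300/1000) = -3.6°C.
ISA deviation = -33 − (-3.6) = -29.4°C.
Density altitude = 9300 + 120 × (-29.4) = 5772 ft.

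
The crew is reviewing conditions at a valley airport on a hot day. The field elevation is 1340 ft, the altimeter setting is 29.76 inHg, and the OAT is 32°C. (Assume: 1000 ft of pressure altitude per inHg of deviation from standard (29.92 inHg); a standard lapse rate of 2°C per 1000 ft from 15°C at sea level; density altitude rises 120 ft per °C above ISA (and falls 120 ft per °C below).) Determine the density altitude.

Pressure altitude = 1340 + (29.92 − 29.76) × 1000 = 1340 + (+160) = 1500 ft.
ISA temperature at 1500 ft = 15 − 2 × (1500/1000) = 12°C.
ISA deviation = 32 − 12 = +20°C.
Density altitude = 1500 + 120 × (20) = 3900 ft.

3900 ft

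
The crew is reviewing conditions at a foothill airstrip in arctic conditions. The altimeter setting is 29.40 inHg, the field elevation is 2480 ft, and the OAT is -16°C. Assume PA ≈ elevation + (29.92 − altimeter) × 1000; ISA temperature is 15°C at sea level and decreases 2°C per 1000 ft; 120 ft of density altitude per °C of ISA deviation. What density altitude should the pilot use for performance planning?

Pressure altitude = 2480 + (29.92 − 29.40) × 1000 = 2480 + (+520) = 3000 ft.
ISA temperature at 3000 ft = 15 − 2 × (3000/1000) = 9°C.
ISA deviation = -16 − 9 = -25°C.
Density altitude = 3000 + 120 × (-25) = 0 ft.

0 ft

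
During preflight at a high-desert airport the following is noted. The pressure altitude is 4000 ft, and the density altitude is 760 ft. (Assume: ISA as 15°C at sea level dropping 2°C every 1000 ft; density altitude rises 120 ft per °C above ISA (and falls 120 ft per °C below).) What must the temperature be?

-20°C

Density altitude − pressure altitude = 760 − 4000 = -3240 ft.
At 120 ft/°C that is an ISA deviation of -3240/120 = -27°C.
ISA temperature at 4000 ft = 15 − 2 × (4000/1000) = 7°C.
OAT = ISA + deviation = 7 + (-27) = -20°C.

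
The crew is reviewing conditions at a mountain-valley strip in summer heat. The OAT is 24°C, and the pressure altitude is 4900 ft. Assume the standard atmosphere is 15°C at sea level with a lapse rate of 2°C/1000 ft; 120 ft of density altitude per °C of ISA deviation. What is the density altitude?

7156 ft

ISA temperature at 4900 ft = 15 − 2 × (4900/1000) = 5.2°C.
ISA deviation = 24 − 5.2 = +18.8°C.
Density altitude = 4900 + 120 × (18.8) = 4900 + (+2256) = 7156 ft.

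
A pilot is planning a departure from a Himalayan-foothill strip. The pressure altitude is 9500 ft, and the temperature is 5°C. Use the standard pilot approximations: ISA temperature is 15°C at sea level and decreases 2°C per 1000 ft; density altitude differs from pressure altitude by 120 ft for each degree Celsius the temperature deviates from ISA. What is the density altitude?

ISA temperature at 9500 ft = 15 − 2 × (9500/1000) = -4°C.
ISA deviation = 5 − (-4) = +9°C.
Density altitude = 9500 + 120 × (9) = 9500 + (+1080) = 10580 ft.

10580 ft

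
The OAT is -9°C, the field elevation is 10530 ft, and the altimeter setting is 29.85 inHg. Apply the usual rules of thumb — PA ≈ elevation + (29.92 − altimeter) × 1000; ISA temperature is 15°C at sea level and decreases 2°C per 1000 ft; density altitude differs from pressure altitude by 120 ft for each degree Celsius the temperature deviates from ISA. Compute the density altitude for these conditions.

10264 ft

Pressure altitude = 10530 + (29.92 − 29.85) × 1000 = 10530 + (+70) = 10600 ft.
ISA temperature at 10600 ft = 15 − 2 × (10600/1000) = -6.2°C.
ISA deviation = -9 − (-6.2) = -2.8°C.
Density altitude = 10600 + 120 × (-2.8) = 10264 ft.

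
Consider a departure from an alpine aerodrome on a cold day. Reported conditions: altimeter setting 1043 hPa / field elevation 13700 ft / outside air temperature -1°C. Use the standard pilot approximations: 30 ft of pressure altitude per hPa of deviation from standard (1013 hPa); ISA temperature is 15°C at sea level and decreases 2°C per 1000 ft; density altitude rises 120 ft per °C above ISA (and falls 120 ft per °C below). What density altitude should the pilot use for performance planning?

13952 ft

Pressure altitude = 13700 + (1013 − 1043) × 30 = 13700 + (-900) = 12800 ft.
ISA temperature at 12800 ft = 15 − 2 × (12800/1000) = -10.6°C.
ISA deviation = -1 − (-10.6) = +9.6°C.
Density altitude = 12800 + 120 × (9.6) = 13952 ft.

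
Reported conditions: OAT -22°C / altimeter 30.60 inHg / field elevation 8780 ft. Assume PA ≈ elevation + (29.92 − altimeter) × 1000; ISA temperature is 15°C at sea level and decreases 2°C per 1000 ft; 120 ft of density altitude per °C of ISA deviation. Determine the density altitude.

5604 ft

Pressure altitude = 8780 + (29.92 − 30.60) × 1000 = 8780 + (-680) = 8100 ft.
ISA temperature at 8100 ft = 15 − 2 × (8100/1000) = -1.2°C.
ISA deviation = -22 − (-1.2) = -20.8°C.
Density altitude = 8100 + 120 × (-20.8) = 5604 ft.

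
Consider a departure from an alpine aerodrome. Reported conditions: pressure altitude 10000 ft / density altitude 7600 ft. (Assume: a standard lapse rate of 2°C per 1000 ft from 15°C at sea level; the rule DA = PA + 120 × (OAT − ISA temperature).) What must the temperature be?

-25°C

Density altitude − pressure altitude = 7600 − 10000 = -2400 ft.
At 120 ft/°C that is an ISA deviation of -2400/120 = -20°C.
ISA temperature at 10000 ft = 15 − 2 × (10000/1000) = -5°C.
OAT = ISA + deviation = -5 + (-20) = -25°C.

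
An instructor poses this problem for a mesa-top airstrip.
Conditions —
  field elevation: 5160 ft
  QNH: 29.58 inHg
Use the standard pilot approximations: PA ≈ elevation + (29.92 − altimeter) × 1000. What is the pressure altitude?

5500 ft

Pressure correction = (29.92 − 29.58) × 1000 = +340 ft.
Pressure altitude = 5160 + (+340) = 5500 ft.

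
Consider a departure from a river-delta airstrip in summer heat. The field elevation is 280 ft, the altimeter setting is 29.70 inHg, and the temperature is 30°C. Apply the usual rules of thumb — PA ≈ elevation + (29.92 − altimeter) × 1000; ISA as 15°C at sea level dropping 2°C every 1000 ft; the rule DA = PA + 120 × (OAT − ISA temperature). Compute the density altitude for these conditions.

2420 ft

Pressure altitude = 280 + (29.92 − 29.70) × 1000 = 280 + (+220) = 500 ft.
ISA temperature at 500 ft = 15 − 2 × (500/1000) = 14°C.
ISA deviation = 30 − 14 = +16°C.
Density altitude = 500 + 120 × (16) = 2420 ft.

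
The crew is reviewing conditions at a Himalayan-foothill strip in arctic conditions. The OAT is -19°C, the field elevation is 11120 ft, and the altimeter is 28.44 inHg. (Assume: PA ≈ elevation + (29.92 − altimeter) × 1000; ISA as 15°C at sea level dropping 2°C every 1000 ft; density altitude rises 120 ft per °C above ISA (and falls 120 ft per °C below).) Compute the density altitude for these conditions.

11544 ft

Pressure altitude = 11120 + (29.92 − 28.44) × 1000 = 11120 + (+1480) = 12600 ft.
ISA temperature at 12600 ft = 15 − 2 × (12600/1000) = -10.2°C.
ISA deviation = -19 − (-10.2) = -8.8°C.
Density altitude = 12600 + 120 × (-8.8) = 11544 ft.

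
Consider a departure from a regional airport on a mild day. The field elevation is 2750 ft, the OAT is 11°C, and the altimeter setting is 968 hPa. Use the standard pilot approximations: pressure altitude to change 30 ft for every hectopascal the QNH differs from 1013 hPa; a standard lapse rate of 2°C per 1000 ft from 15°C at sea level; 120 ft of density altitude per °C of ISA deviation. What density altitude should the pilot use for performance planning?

Pressure altitude = 2750 + (1013 − 968) × 30 = 2750 + (+1350) = 4100 ft.
ISA temperature at 4100 ft = 15 − 2 × (4100/1000) = 6.8°C.
ISA deviation = 11 − 6.8 = +4.2°C.
Density altitude = 4100 + 120 × (4.2) = 4604 ft.

4604 ft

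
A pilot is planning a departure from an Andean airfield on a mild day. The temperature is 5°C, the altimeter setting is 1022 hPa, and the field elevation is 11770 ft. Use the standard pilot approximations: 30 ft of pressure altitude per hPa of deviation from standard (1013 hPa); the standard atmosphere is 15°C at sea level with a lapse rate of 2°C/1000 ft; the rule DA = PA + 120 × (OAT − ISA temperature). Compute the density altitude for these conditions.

Pressure altitude = 11770 + (1013 − 1022) × 30 = 11770 + (-270) = 11500 ft.
ISA temperature at 11500 ft = 15 − 2 × (11500/1000) = -8°C.
ISA deviation = 5 − (-8) = +13°C.
Density altitude = 11500 + 120 × (13) = 13060 ft.

13060 ft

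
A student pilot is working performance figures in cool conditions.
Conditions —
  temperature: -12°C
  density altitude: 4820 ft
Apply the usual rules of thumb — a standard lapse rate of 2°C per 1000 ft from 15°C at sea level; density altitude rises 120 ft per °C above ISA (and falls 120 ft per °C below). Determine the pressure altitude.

6500 ft

DA = PA + 120 × (OAT − (15 − 2·PA/1000)) = PA + 120·OAT − 1800 + 0.24·PA = 1.24·PA + 120·OAT − 1800.
So 1.24·PA = 4820 − 120 × (-12) + 1800 = 8060.
PA = 8060 / 1.24 = 6500 ft.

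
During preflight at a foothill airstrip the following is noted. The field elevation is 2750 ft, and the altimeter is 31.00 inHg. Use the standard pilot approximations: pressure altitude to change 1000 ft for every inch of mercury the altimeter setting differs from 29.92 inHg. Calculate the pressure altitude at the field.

Pressure correction = (29.92 − 31.00) × 1000 = -1080 ft.
Pressure altitude = 2750 + (-1080) = 1670 ft.

1670 ft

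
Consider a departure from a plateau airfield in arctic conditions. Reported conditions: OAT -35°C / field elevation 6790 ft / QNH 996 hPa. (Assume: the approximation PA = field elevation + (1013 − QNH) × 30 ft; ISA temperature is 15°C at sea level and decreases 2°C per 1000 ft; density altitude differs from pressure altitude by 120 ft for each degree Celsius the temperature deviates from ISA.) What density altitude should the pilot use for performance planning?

3052 ft

Pressure altitude = 6790 + (1013 − 996) × 30 = 6790 + (+510) = 7300 ft.
ISA temperature at 7300 ft = 15 − 2 × (7300/1000) = 0.4°C.
ISA deviation = -35 − 0.4 = -35.4°C.
Density altitude = 7300 + 120 × (-35.4) = 3052 ft.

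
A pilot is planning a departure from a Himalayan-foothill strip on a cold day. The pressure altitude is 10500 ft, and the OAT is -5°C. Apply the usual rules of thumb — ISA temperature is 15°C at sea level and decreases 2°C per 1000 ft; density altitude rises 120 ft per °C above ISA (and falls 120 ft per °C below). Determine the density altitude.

10620 ft

ISA temperature at 10500 ft = 15 − 2 × (10500/1000) = -6°C.
ISA deviation = -5 − (-6) = +1°C.
Density altitude = 10500 + 120 × (1) = 10500 + (+120) = 10620 ft.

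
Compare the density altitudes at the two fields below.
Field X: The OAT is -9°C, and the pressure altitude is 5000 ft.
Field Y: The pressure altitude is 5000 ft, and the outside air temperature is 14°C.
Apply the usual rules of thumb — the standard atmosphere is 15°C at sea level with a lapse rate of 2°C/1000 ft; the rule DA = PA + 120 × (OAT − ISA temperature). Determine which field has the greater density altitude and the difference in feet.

Field Y by 2760 ft

Field X: ISA temp = 5°C, deviation -14°C, DA = 5000 + 120 × (-14) = 3320 ft.
Field Y: ISA temp = 5°C, deviation +9°C, DA = 5000 + 120 × 9 = 6080 ft.
Field Y is higher by 6080 − 3320 = 2760 ft.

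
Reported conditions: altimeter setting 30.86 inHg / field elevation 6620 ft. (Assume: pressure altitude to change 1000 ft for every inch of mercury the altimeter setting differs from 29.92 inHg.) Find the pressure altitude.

Pressure correction = (29.92 − 30.86) × 1000 = -940 ft.
Pressure altitude = 6620 + (-940) = 5680 ft.

5680 ft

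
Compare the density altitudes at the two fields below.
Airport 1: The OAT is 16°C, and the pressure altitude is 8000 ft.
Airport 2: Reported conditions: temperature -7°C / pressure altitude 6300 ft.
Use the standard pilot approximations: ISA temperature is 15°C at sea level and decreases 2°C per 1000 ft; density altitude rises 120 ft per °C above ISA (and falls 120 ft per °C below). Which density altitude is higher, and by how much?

Airport 1: ISA temp = -1°C, deviation +17°C, DA = 8000 + 120 × 17 = 10040 ft.
Airport 2: ISA temp = 2.4°C, deviation -9.4°C, DA = 6300 + 120 × (-9.4) = 5172 ft.
Airport 1 is higher by 10040 − 5172 = 4868 ft.

Airport 1 by 4868 ft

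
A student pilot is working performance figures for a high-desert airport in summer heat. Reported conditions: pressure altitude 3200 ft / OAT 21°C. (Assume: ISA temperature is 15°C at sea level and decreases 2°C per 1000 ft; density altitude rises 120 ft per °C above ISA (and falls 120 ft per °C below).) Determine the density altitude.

4688 ft

ISA temperature at 3200 ft = 15 − 2 × (3200/1000) = 8.6°C.
ISA deviation = 21 − 8.6 = +12.4°C.
Density altitude = 3200 + 120 × (12.4) = 3200 + (+1488) = 4688 ft.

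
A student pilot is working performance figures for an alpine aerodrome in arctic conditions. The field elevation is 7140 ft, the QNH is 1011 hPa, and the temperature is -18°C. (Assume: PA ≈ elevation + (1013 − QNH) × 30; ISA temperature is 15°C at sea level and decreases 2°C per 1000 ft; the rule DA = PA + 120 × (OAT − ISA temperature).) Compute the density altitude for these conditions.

4968 ft

Pressure altitude = 7140 + (1013 − 1011) × 30 = 7140 + (+60) = 7200 ft.
ISA temperature at 7200 ft = 15 − 2 × (7200/1000) = 0.6°C.
ISA deviation = -18 − 0.6 = -18.6°C.
Density altitude = 7200 + 120 × (-18.6) = 4968 ft.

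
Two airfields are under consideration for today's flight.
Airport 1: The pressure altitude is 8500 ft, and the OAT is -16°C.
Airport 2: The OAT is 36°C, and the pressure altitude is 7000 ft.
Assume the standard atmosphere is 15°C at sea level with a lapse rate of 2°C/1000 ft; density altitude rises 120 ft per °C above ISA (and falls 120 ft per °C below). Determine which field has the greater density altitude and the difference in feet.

Airport 2 by 4380 ft

Airport 1: ISA temp = -2°C, deviation -14°C, DA = 8500 + 120 × (-14) = 6820 ft.
Airport 2: ISA temp = 1°C, deviation +35°C, DA = 7000 + 120 × 35 = 11200 ft.
Airport 2 is higher by 11200 − 6820 = 4380 ft.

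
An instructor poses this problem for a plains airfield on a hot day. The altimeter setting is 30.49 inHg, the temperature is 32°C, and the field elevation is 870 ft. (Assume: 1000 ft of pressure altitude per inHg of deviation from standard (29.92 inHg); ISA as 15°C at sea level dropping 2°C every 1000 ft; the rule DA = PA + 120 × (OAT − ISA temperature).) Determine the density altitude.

2412 ft

Pressure altitude = 870 + (29.92 − 30.49) × 1000 = 870 + (-570) = 300 ft.
ISA temperature at 300 ft = 15 − 2 × (300/1000) = 14.4°C.
ISA deviation = 32 − 14.4 = +17.6°C.
Density altitude = 300 + 120 × (17.6) = 2412 ft.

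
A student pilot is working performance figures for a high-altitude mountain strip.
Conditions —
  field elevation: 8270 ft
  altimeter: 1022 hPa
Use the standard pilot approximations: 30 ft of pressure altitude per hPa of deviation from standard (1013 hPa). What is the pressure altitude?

8000 ft

Pressure correction = (1013 − 1022) × 30 = -270 ft.
Pressure altitude = 8270 + (-270) = 8000 ft.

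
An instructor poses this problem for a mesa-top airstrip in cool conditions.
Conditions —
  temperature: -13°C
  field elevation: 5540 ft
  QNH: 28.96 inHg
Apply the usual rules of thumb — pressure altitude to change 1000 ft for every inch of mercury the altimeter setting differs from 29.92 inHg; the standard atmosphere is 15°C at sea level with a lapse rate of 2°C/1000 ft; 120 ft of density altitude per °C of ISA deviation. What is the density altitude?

4700 ft

Pressure altitude = 5540 + (29.92 − 28.96) × 1000 = 5540 + (+960) = 6500 ft.
ISA temperature at 6500 ft = 15 − 2 × (6500/1000) = 2°C.
ISA deviation = -13 − 2 = -15°C.
Density altitude = 6500 + 120 × (-15) = 4700 ft.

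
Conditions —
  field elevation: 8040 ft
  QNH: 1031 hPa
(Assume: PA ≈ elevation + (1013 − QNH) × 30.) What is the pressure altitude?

Pressure correction = (1013 − 1031) × 30 = -540 ft.
Pressure altitude = 8040 + (-540) = 7500 ft.

7500 ft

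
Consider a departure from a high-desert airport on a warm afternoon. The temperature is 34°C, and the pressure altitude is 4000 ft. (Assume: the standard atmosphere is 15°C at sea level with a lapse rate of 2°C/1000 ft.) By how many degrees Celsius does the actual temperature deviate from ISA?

ISA temperature at 4000 ft = 15 − 2 × (4000/1000) = 7°C.
Deviation = OAT − ISA = 34 − 7 = +27°C.

ISA+27°C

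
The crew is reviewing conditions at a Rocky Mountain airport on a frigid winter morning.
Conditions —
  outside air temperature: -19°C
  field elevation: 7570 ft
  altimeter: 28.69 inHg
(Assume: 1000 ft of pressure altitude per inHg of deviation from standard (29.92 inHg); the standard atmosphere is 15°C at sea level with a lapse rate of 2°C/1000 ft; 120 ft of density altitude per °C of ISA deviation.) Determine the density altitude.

6832 ft

Pressure altitude = 7570 + (29.92 − 28.69) × 1000 = 7570 + (+1230) = 8800 ft.
ISA temperature at 8800 ft = 15 − 2 × (8800/1000) = -2.6°C.
ISA deviation = -19 − (-2.6) = -16.4°C.
Density altitude = 8800 + 120 × (-16.4) = 6832 ft.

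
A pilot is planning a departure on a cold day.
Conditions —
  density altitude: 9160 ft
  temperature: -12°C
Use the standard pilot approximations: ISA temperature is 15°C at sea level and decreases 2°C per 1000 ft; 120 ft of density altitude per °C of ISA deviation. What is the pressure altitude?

10000 ft

DA = PA + 120 × (OAT − (15 − 2·PA/1000)) = PA + 120·OAT − 1800 + 0.24·PA = 1.24·PA + 120·OAT − 1800.
So 1.24·PA = 9160 − 120 × (-12) + 1800 = 12400.
PA = 12400 / 1.24 = 10000 ft.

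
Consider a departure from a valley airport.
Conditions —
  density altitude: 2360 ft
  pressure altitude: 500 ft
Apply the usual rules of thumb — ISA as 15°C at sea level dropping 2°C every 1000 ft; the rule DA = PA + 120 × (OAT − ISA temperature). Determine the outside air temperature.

Density altitude − pressure altitude = 2360 − 500 = +1860 ft.
At 120 ft/°C that is an ISA deviation of 1860/120 = +15.5°C.
ISA temperature at 500 ft = 15 − 2 × (500/1000) = 14°C.
OAT = ISA + deviation = 14 + (+15.5) = 29.5°C.

29.5°C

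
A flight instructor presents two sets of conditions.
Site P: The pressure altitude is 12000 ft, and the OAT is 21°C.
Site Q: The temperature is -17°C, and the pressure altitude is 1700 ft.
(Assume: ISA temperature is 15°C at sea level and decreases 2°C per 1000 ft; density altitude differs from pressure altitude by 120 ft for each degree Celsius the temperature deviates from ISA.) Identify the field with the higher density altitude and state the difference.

Site P: ISA temp = -9°C, deviation +30°C, DA = 12000 + 120 × 30 = 15600 ft.
Site Q: ISA temp = 11.6°C, deviation -28.6°C, DA = 1700 + 120 × (-28.6) = -1732 ft.
Site P is higher by 15600 − (-1732) = 17332 ft.

Site P by 17332 ft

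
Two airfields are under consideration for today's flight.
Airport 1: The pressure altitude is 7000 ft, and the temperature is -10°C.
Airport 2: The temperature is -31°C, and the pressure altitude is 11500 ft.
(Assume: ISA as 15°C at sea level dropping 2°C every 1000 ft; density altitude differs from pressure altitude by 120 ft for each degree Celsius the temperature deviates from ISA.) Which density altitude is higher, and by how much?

Airport 1: ISA temp = 1°C, deviation -11°C, DA = 7000 + 120 × (-11) = 5680 ft.
Airport 2: ISA temp = -8°C, deviation -23°C, DA = 11500 + 120 × (-23) = 8740 ft.
Airport 2 is higher by 8740 − 5680 = 3060 ft.

Airport 2 by 3060 ft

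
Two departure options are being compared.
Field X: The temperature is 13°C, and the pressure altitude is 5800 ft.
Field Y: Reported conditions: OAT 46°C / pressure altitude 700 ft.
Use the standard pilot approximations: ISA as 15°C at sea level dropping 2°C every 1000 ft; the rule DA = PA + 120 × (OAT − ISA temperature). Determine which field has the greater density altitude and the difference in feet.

Field X: ISA temp = 3.4°C, deviation +9.6°C, DA = 5800 + 120 × 9.6 = 6952 ft.
Field Y: ISA temp = 13.6°C, deviation +32.4°C, DA = 700 + 120 × 32.4 = 4588 ft.
Field X is higher by 6952 − 4588 = 2364 ft.

Field X by 2364 ft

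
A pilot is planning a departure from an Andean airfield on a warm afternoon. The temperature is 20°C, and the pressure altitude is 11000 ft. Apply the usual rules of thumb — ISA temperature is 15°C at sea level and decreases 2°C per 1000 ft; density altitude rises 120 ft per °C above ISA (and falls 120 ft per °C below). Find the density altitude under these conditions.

ISA temperature at 11000 ft = 15 − 2 × (11000/1000) = -7°C.
ISA deviation = 20 − (-7) = +27°C.
Density altitude = 11000 + 120 × (27) = 11000 + (+3240) = 14240 ft.

14240 ft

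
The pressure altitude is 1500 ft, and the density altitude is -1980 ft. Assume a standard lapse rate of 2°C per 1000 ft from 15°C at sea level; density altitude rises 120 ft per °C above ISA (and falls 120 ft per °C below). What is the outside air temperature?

Density altitude − pressure altitude = -1980 − 1500 = -3480 ft.
At 120 ft/°C that is an ISA deviation of -3480/120 = -29°C.
ISA temperature at 1500 ft = 15 − 2 × (1500/1000) = 12°C.
OAT = ISA + deviation = 12 + (-29) = -17°C.

-17°C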